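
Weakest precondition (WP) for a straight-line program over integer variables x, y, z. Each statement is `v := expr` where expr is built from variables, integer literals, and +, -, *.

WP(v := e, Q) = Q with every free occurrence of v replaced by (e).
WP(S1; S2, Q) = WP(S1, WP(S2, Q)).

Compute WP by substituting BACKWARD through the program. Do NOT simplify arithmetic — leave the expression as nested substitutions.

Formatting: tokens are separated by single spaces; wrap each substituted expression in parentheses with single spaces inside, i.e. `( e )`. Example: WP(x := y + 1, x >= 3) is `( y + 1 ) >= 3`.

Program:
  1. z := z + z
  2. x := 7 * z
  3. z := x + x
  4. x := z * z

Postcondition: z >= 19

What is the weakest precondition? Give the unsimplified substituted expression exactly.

Answer: ( ( 7 * ( z + z ) ) + ( 7 * ( z + z ) ) ) >= 19

Derivation:
post: z >= 19
stmt 4: x := z * z  -- replace 0 occurrence(s) of x with (z * z)
  => z >= 19
stmt 3: z := x + x  -- replace 1 occurrence(s) of z with (x + x)
  => ( x + x ) >= 19
stmt 2: x := 7 * z  -- replace 2 occurrence(s) of x with (7 * z)
  => ( ( 7 * z ) + ( 7 * z ) ) >= 19
stmt 1: z := z + z  -- replace 2 occurrence(s) of z with (z + z)
  => ( ( 7 * ( z + z ) ) + ( 7 * ( z + z ) ) ) >= 19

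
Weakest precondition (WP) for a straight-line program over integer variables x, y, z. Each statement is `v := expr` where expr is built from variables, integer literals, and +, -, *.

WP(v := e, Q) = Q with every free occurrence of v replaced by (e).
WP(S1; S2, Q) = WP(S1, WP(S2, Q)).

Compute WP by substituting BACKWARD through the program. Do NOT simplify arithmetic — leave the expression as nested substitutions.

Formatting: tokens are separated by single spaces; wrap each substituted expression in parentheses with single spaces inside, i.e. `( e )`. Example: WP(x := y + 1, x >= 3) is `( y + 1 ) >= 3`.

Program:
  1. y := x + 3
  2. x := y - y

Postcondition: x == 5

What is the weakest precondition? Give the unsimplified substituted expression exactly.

post: x == 5
stmt 2: x := y - y  -- replace 1 occurrence(s) of x with (y - y)
  => ( y - y ) == 5
stmt 1: y := x + 3  -- replace 2 occurrence(s) of y with (x + 3)
  => ( ( x + 3 ) - ( x + 3 ) ) == 5

Answer: ( ( x + 3 ) - ( x + 3 ) ) == 5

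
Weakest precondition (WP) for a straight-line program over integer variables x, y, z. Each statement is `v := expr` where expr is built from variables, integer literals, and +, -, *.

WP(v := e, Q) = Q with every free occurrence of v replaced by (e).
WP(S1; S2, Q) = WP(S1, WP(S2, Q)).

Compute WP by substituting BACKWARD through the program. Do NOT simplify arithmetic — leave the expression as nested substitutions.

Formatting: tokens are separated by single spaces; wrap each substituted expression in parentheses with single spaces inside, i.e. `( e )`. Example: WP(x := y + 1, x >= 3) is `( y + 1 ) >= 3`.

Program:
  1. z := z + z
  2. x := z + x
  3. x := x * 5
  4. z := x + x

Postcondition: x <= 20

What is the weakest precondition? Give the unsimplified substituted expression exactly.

post: x <= 20
stmt 4: z := x + x  -- replace 0 occurrence(s) of z with (x + x)
  => x <= 20
stmt 3: x := x * 5  -- replace 1 occurrence(s) of x with (x * 5)
  => ( x * 5 ) <= 20
stmt 2: x := z + x  -- replace 1 occurrence(s) of x with (z + x)
  => ( ( z + x ) * 5 ) <= 20
stmt 1: z := z + z  -- replace 1 occurrence(s) of z with (z + z)
  => ( ( ( z + z ) + x ) * 5 ) <= 20

Answer: ( ( ( z + z ) + x ) * 5 ) <= 20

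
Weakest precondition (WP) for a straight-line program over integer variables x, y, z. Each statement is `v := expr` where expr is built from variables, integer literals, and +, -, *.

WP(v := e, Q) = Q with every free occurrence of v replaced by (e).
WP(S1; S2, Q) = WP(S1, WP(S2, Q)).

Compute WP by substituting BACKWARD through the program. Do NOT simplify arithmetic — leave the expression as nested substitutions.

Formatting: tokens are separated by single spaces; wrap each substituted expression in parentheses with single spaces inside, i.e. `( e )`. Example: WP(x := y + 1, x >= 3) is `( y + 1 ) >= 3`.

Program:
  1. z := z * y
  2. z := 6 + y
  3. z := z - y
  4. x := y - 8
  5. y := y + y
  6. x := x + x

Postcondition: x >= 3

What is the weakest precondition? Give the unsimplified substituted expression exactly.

post: x >= 3
stmt 6: x := x + x  -- replace 1 occurrence(s) of x with (x + x)
  => ( x + x ) >= 3
stmt 5: y := y + y  -- replace 0 occurrence(s) of y with (y + y)
  => ( x + x ) >= 3
stmt 4: x := y - 8  -- replace 2 occurrence(s) of x with (y - 8)
  => ( ( y - 8 ) + ( y - 8 ) ) >= 3
stmt 3: z := z - y  -- replace 0 occurrence(s) of z with (z - y)
  => ( ( y - 8 ) + ( y - 8 ) ) >= 3
stmt 2: z := 6 + y  -- replace 0 occurrence(s) of z with (6 + y)
  => ( ( y - 8 ) + ( y - 8 ) ) >= 3
stmt 1: z := z * y  -- replace 0 occurrence(s) of z with (z * y)
  => ( ( y - 8 ) + ( y - 8 ) ) >= 3

Answer: ( ( y - 8 ) + ( y - 8 ) ) >= 3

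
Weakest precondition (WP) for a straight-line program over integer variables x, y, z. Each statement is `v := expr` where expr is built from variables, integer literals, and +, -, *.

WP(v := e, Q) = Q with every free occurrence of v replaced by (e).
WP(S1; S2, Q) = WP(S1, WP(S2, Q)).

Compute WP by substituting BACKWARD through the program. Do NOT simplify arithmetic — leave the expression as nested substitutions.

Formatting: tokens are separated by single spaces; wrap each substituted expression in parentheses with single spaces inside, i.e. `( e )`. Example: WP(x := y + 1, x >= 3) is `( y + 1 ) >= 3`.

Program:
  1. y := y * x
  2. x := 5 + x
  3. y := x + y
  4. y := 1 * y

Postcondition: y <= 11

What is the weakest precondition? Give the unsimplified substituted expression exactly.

post: y <= 11
stmt 4: y := 1 * y  -- replace 1 occurrence(s) of y with (1 * y)
  => ( 1 * y ) <= 11
stmt 3: y := x + y  -- replace 1 occurrence(s) of y with (x + y)
  => ( 1 * ( x + y ) ) <= 11
stmt 2: x := 5 + x  -- replace 1 occurrence(s) of x with (5 + x)
  => ( 1 * ( ( 5 + x ) + y ) ) <= 11
stmt 1: y := y * x  -- replace 1 occurrence(s) of y with (y * x)
  => ( 1 * ( ( 5 + x ) + ( y * x ) ) ) <= 11

Answer: ( 1 * ( ( 5 + x ) + ( y * x ) ) ) <= 11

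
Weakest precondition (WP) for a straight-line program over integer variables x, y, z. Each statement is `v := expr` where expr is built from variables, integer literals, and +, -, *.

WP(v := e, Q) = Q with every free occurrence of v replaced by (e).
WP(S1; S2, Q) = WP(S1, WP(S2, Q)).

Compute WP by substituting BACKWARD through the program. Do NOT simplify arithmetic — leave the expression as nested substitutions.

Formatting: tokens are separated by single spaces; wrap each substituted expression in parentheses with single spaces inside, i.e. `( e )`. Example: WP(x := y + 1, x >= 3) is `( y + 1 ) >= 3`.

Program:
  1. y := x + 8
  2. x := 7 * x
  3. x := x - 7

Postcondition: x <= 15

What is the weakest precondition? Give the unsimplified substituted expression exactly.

post: x <= 15
stmt 3: x := x - 7  -- replace 1 occurrence(s) of x with (x - 7)
  => ( x - 7 ) <= 15
stmt 2: x := 7 * x  -- replace 1 occurrence(s) of x with (7 * x)
  => ( ( 7 * x ) - 7 ) <= 15
stmt 1: y := x + 8  -- replace 0 occurrence(s) of y with (x + 8)
  => ( ( 7 * x ) - 7 ) <= 15

Answer: ( ( 7 * x ) - 7 ) <= 15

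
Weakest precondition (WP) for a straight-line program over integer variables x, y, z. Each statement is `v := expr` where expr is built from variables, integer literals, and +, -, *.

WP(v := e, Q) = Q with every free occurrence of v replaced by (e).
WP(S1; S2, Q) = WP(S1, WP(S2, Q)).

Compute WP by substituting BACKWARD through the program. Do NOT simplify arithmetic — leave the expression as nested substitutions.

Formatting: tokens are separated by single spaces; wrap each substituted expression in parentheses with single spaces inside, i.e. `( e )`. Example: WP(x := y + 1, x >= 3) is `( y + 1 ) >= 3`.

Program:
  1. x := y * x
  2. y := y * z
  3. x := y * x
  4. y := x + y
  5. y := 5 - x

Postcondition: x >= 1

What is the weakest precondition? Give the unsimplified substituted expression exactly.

Answer: ( ( y * z ) * ( y * x ) ) >= 1

Derivation:
post: x >= 1
stmt 5: y := 5 - x  -- replace 0 occurrence(s) of y with (5 - x)
  => x >= 1
stmt 4: y := x + y  -- replace 0 occurrence(s) of y with (x + y)
  => x >= 1
stmt 3: x := y * x  -- replace 1 occurrence(s) of x with (y * x)
  => ( y * x ) >= 1
stmt 2: y := y * z  -- replace 1 occurrence(s) of y with (y * z)
  => ( ( y * z ) * x ) >= 1
stmt 1: x := y * x  -- replace 1 occurrence(s) of x with (y * x)
  => ( ( y * z ) * ( y * x ) ) >= 1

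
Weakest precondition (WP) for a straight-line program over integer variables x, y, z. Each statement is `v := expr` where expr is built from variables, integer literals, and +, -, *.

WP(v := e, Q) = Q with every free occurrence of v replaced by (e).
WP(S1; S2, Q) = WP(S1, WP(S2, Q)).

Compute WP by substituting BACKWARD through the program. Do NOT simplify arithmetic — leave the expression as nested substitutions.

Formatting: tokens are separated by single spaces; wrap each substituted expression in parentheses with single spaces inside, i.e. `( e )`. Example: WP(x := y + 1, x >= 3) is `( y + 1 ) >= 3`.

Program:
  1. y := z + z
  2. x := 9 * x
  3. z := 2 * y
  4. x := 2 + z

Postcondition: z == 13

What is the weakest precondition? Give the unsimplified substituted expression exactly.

Answer: ( 2 * ( z + z ) ) == 13

Derivation:
post: z == 13
stmt 4: x := 2 + z  -- replace 0 occurrence(s) of x with (2 + z)
  => z == 13
stmt 3: z := 2 * y  -- replace 1 occurrence(s) of z with (2 * y)
  => ( 2 * y ) == 13
stmt 2: x := 9 * x  -- replace 0 occurrence(s) of x with (9 * x)
  => ( 2 * y ) == 13
stmt 1: y := z + z  -- replace 1 occurrence(s) of y with (z + z)
  => ( 2 * ( z + z ) ) == 13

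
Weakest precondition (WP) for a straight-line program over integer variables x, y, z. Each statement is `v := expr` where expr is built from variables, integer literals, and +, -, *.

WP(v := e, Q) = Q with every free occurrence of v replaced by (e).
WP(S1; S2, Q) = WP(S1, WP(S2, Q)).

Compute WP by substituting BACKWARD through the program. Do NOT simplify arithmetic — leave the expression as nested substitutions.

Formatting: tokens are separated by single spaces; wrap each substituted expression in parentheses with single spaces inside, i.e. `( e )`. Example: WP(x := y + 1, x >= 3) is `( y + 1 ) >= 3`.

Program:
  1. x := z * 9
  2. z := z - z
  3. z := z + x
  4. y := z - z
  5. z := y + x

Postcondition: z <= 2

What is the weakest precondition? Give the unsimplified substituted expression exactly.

post: z <= 2
stmt 5: z := y + x  -- replace 1 occurrence(s) of z with (y + x)
  => ( y + x ) <= 2
stmt 4: y := z - z  -- replace 1 occurrence(s) of y with (z - z)
  => ( ( z - z ) + x ) <= 2
stmt 3: z := z + x  -- replace 2 occurrence(s) of z with (z + x)
  => ( ( ( z + x ) - ( z + x ) ) + x ) <= 2
stmt 2: z := z - z  -- replace 2 occurrence(s) of z with (z - z)
  => ( ( ( ( z - z ) + x ) - ( ( z - z ) + x ) ) + x ) <= 2
stmt 1: x := z * 9  -- replace 3 occurrence(s) of x with (z * 9)
  => ( ( ( ( z - z ) + ( z * 9 ) ) - ( ( z - z ) + ( z * 9 ) ) ) + ( z * 9 ) ) <= 2

Answer: ( ( ( ( z - z ) + ( z * 9 ) ) - ( ( z - z ) + ( z * 9 ) ) ) + ( z * 9 ) ) <= 2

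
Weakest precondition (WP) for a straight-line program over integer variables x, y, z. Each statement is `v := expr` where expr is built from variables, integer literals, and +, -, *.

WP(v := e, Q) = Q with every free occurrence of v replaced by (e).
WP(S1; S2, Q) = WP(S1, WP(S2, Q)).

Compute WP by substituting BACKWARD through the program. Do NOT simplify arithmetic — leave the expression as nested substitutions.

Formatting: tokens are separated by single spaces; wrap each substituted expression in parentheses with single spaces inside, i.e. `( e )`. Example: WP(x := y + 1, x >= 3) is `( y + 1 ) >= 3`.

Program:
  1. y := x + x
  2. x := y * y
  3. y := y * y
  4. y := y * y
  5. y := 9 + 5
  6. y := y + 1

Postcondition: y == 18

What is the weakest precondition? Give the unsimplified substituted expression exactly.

Answer: ( ( 9 + 5 ) + 1 ) == 18

Derivation:
post: y == 18
stmt 6: y := y + 1  -- replace 1 occurrence(s) of y with (y + 1)
  => ( y + 1 ) == 18
stmt 5: y := 9 + 5  -- replace 1 occurrence(s) of y with (9 + 5)
  => ( ( 9 + 5 ) + 1 ) == 18
stmt 4: y := y * y  -- replace 0 occurrence(s) of y with (y * y)
  => ( ( 9 + 5 ) + 1 ) == 18
stmt 3: y := y * y  -- replace 0 occurrence(s) of y with (y * y)
  => ( ( 9 + 5 ) + 1 ) == 18
stmt 2: x := y * y  -- replace 0 occurrence(s) of x with (y * y)
  => ( ( 9 + 5 ) + 1 ) == 18
stmt 1: y := x + x  -- replace 0 occurrence(s) of y with (x + x)
  => ( ( 9 + 5 ) + 1 ) == 18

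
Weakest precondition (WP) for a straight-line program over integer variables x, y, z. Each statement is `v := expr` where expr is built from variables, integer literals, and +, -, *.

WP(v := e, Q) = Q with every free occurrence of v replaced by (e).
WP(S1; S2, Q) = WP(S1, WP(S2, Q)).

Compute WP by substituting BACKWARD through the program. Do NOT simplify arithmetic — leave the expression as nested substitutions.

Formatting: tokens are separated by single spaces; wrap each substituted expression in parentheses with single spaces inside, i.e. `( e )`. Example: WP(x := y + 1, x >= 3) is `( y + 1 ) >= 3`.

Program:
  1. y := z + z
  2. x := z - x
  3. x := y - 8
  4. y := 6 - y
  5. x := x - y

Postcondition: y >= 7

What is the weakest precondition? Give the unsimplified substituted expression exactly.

Answer: ( 6 - ( z + z ) ) >= 7

Derivation:
post: y >= 7
stmt 5: x := x - y  -- replace 0 occurrence(s) of x with (x - y)
  => y >= 7
stmt 4: y := 6 - y  -- replace 1 occurrence(s) of y with (6 - y)
  => ( 6 - y ) >= 7
stmt 3: x := y - 8  -- replace 0 occurrence(s) of x with (y - 8)
  => ( 6 - y ) >= 7
stmt 2: x := z - x  -- replace 0 occurrence(s) of x with (z - x)
  => ( 6 - y ) >= 7
stmt 1: y := z + z  -- replace 1 occurrence(s) of y with (z + z)
  => ( 6 - ( z + z ) ) >= 7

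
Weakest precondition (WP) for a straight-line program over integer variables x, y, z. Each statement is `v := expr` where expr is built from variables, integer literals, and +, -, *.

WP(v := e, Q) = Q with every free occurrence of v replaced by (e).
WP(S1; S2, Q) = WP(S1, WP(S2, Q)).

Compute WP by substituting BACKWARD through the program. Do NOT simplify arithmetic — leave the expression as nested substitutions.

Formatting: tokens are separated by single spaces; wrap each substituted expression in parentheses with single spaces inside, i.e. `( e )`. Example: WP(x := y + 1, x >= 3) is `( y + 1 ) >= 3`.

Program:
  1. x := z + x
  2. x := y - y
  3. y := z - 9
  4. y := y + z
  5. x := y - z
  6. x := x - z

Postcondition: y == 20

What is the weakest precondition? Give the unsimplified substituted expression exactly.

Answer: ( ( z - 9 ) + z ) == 20

Derivation:
post: y == 20
stmt 6: x := x - z  -- replace 0 occurrence(s) of x with (x - z)
  => y == 20
stmt 5: x := y - z  -- replace 0 occurrence(s) of x with (y - z)
  => y == 20
stmt 4: y := y + z  -- replace 1 occurrence(s) of y with (y + z)
  => ( y + z ) == 20
stmt 3: y := z - 9  -- replace 1 occurrence(s) of y with (z - 9)
  => ( ( z - 9 ) + z ) == 20
stmt 2: x := y - y  -- replace 0 occurrence(s) of x with (y - y)
  => ( ( z - 9 ) + z ) == 20
stmt 1: x := z + x  -- replace 0 occurrence(s) of x with (z + x)
  => ( ( z - 9 ) + z ) == 20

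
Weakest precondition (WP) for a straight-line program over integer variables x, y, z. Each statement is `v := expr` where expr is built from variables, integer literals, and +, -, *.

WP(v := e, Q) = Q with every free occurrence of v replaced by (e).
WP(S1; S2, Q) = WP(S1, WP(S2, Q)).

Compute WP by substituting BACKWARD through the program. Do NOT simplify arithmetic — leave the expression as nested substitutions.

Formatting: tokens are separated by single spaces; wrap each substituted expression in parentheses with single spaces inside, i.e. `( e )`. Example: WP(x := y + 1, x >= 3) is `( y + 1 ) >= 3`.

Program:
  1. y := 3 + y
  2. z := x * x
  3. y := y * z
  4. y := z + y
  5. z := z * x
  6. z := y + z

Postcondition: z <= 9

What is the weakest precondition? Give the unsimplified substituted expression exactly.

post: z <= 9
stmt 6: z := y + z  -- replace 1 occurrence(s) of z with (y + z)
  => ( y + z ) <= 9
stmt 5: z := z * x  -- replace 1 occurrence(s) of z with (z * x)
  => ( y + ( z * x ) ) <= 9
stmt 4: y := z + y  -- replace 1 occurrence(s) of y with (z + y)
  => ( ( z + y ) + ( z * x ) ) <= 9
stmt 3: y := y * z  -- replace 1 occurrence(s) of y with (y * z)
  => ( ( z + ( y * z ) ) + ( z * x ) ) <= 9
stmt 2: z := x * x  -- replace 3 occurrence(s) of z with (x * x)
  => ( ( ( x * x ) + ( y * ( x * x ) ) ) + ( ( x * x ) * x ) ) <= 9
stmt 1: y := 3 + y  -- replace 1 occurrence(s) of y with (3 + y)
  => ( ( ( x * x ) + ( ( 3 + y ) * ( x * x ) ) ) + ( ( x * x ) * x ) ) <= 9

Answer: ( ( ( x * x ) + ( ( 3 + y ) * ( x * x ) ) ) + ( ( x * x ) * x ) ) <= 9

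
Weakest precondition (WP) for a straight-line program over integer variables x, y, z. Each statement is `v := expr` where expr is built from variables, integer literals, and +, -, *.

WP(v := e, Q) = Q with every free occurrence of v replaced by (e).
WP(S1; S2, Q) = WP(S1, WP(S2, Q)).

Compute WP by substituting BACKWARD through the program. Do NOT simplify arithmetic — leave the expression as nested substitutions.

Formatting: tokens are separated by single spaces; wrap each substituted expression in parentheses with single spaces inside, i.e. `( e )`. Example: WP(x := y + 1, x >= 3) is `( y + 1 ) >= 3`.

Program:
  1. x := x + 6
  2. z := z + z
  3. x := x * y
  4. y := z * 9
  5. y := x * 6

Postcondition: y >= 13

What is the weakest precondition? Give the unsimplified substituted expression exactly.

post: y >= 13
stmt 5: y := x * 6  -- replace 1 occurrence(s) of y with (x * 6)
  => ( x * 6 ) >= 13
stmt 4: y := z * 9  -- replace 0 occurrence(s) of y with (z * 9)
  => ( x * 6 ) >= 13
stmt 3: x := x * y  -- replace 1 occurrence(s) of x with (x * y)
  => ( ( x * y ) * 6 ) >= 13
stmt 2: z := z + z  -- replace 0 occurrence(s) of z with (z + z)
  => ( ( x * y ) * 6 ) >= 13
stmt 1: x := x + 6  -- replace 1 occurrence(s) of x with (x + 6)
  => ( ( ( x + 6 ) * y ) * 6 ) >= 13

Answer: ( ( ( x + 6 ) * y ) * 6 ) >= 13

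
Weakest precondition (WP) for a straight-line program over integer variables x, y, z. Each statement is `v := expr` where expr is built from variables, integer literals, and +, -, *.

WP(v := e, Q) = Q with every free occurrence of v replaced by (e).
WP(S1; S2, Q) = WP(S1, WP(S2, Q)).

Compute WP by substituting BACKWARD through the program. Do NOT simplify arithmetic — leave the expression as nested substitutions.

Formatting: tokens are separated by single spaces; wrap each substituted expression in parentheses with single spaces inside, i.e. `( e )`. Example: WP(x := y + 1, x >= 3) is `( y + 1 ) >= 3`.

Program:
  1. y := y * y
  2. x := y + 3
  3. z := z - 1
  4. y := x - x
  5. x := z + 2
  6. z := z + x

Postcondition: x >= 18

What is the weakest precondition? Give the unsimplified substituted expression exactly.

Answer: ( ( z - 1 ) + 2 ) >= 18

Derivation:
post: x >= 18
stmt 6: z := z + x  -- replace 0 occurrence(s) of z with (z + x)
  => x >= 18
stmt 5: x := z + 2  -- replace 1 occurrence(s) of x with (z + 2)
  => ( z + 2 ) >= 18
stmt 4: y := x - x  -- replace 0 occurrence(s) of y with (x - x)
  => ( z + 2 ) >= 18
stmt 3: z := z - 1  -- replace 1 occurrence(s) of z with (z - 1)
  => ( ( z - 1 ) + 2 ) >= 18
stmt 2: x := y + 3  -- replace 0 occurrence(s) of x with (y + 3)
  => ( ( z - 1 ) + 2 ) >= 18
stmt 1: y := y * y  -- replace 0 occurrence(s) of y with (y * y)
  => ( ( z - 1 ) + 2 ) >= 18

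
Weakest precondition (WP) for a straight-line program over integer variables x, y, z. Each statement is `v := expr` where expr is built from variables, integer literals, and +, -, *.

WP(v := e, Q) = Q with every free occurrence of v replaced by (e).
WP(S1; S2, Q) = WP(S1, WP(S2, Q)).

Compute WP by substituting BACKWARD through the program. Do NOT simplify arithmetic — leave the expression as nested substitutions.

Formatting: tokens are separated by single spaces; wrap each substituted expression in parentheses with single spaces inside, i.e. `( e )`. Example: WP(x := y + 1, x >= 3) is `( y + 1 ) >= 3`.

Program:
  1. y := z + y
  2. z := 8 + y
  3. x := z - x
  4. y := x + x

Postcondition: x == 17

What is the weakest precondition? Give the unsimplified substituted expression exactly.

Answer: ( ( 8 + ( z + y ) ) - x ) == 17

Derivation:
post: x == 17
stmt 4: y := x + x  -- replace 0 occurrence(s) of y with (x + x)
  => x == 17
stmt 3: x := z - x  -- replace 1 occurrence(s) of x with (z - x)
  => ( z - x ) == 17
stmt 2: z := 8 + y  -- replace 1 occurrence(s) of z with (8 + y)
  => ( ( 8 + y ) - x ) == 17
stmt 1: y := z + y  -- replace 1 occurrence(s) of y with (z + y)
  => ( ( 8 + ( z + y ) ) - x ) == 17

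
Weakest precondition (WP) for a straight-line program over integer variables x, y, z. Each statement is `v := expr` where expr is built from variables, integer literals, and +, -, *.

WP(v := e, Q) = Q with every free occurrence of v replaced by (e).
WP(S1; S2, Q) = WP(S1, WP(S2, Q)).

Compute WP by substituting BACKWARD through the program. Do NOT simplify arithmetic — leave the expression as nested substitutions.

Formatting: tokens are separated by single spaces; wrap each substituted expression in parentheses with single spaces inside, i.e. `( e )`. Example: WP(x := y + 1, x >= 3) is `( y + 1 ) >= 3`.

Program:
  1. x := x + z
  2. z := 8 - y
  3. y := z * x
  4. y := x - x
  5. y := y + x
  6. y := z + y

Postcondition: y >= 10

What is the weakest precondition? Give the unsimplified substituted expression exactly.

post: y >= 10
stmt 6: y := z + y  -- replace 1 occurrence(s) of y with (z + y)
  => ( z + y ) >= 10
stmt 5: y := y + x  -- replace 1 occurrence(s) of y with (y + x)
  => ( z + ( y + x ) ) >= 10
stmt 4: y := x - x  -- replace 1 occurrence(s) of y with (x - x)
  => ( z + ( ( x - x ) + x ) ) >= 10
stmt 3: y := z * x  -- replace 0 occurrence(s) of y with (z * x)
  => ( z + ( ( x - x ) + x ) ) >= 10
stmt 2: z := 8 - y  -- replace 1 occurrence(s) of z with (8 - y)
  => ( ( 8 - y ) + ( ( x - x ) + x ) ) >= 10
stmt 1: x := x + z  -- replace 3 occurrence(s) of x with (x + z)
  => ( ( 8 - y ) + ( ( ( x + z ) - ( x + z ) ) + ( x + z ) ) ) >= 10

Answer: ( ( 8 - y ) + ( ( ( x + z ) - ( x + z ) ) + ( x + z ) ) ) >= 10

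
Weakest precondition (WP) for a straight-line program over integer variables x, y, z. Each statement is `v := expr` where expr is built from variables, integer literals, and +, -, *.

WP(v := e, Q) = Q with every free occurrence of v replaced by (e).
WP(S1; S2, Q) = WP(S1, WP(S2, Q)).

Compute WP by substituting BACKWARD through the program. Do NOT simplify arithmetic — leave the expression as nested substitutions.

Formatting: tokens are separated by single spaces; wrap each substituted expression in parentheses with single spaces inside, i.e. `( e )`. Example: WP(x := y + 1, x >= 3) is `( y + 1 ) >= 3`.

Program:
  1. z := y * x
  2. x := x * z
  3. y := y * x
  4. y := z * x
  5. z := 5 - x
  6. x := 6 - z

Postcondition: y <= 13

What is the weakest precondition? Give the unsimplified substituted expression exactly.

Answer: ( ( y * x ) * ( x * ( y * x ) ) ) <= 13

Derivation:
post: y <= 13
stmt 6: x := 6 - z  -- replace 0 occurrence(s) of x with (6 - z)
  => y <= 13
stmt 5: z := 5 - x  -- replace 0 occurrence(s) of z with (5 - x)
  => y <= 13
stmt 4: y := z * x  -- replace 1 occurrence(s) of y with (z * x)
  => ( z * x ) <= 13
stmt 3: y := y * x  -- replace 0 occurrence(s) of y with (y * x)
  => ( z * x ) <= 13
stmt 2: x := x * z  -- replace 1 occurrence(s) of x with (x * z)
  => ( z * ( x * z ) ) <= 13
stmt 1: z := y * x  -- replace 2 occurrence(s) of z with (y * x)
  => ( ( y * x ) * ( x * ( y * x ) ) ) <= 13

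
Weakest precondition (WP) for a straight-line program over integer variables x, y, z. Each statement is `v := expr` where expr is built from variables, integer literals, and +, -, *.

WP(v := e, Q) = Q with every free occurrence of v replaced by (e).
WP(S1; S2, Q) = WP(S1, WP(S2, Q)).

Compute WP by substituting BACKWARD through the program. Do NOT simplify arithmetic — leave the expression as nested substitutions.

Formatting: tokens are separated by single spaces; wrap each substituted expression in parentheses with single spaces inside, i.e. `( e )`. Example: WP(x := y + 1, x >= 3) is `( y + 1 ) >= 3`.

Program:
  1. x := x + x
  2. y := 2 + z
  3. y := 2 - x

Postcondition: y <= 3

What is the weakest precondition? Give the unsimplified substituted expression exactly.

Answer: ( 2 - ( x + x ) ) <= 3

Derivation:
post: y <= 3
stmt 3: y := 2 - x  -- replace 1 occurrence(s) of y with (2 - x)
  => ( 2 - x ) <= 3
stmt 2: y := 2 + z  -- replace 0 occurrence(s) of y with (2 + z)
  => ( 2 - x ) <= 3
stmt 1: x := x + x  -- replace 1 occurrence(s) of x with (x + x)
  => ( 2 - ( x + x ) ) <= 3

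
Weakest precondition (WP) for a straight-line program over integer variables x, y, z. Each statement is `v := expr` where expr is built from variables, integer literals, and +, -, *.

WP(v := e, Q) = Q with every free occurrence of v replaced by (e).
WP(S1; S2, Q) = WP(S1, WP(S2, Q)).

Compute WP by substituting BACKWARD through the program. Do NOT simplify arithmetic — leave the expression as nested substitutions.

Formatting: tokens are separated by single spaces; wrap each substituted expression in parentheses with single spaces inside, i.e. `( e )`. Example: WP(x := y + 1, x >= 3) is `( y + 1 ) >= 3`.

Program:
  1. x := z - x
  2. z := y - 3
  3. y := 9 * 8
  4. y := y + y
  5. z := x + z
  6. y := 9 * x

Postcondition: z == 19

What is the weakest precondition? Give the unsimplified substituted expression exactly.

Answer: ( ( z - x ) + ( y - 3 ) ) == 19

Derivation:
post: z == 19
stmt 6: y := 9 * x  -- replace 0 occurrence(s) of y with (9 * x)
  => z == 19
stmt 5: z := x + z  -- replace 1 occurrence(s) of z with (x + z)
  => ( x + z ) == 19
stmt 4: y := y + y  -- replace 0 occurrence(s) of y with (y + y)
  => ( x + z ) == 19
stmt 3: y := 9 * 8  -- replace 0 occurrence(s) of y with (9 * 8)
  => ( x + z ) == 19
stmt 2: z := y - 3  -- replace 1 occurrence(s) of z with (y - 3)
  => ( x + ( y - 3 ) ) == 19
stmt 1: x := z - x  -- replace 1 occurrence(s) of x with (z - x)
  => ( ( z - x ) + ( y - 3 ) ) == 19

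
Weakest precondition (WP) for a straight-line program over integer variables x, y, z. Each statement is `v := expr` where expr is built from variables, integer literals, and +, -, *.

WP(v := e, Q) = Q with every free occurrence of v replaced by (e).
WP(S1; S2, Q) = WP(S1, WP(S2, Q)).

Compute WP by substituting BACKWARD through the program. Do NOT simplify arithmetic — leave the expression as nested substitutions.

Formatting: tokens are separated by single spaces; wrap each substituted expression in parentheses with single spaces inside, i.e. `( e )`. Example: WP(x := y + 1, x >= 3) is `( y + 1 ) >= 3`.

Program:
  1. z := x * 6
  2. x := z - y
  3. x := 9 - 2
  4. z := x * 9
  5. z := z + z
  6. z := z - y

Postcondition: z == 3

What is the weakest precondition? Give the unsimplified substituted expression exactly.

Answer: ( ( ( ( 9 - 2 ) * 9 ) + ( ( 9 - 2 ) * 9 ) ) - y ) == 3

Derivation:
post: z == 3
stmt 6: z := z - y  -- replace 1 occurrence(s) of z with (z - y)
  => ( z - y ) == 3
stmt 5: z := z + z  -- replace 1 occurrence(s) of z with (z + z)
  => ( ( z + z ) - y ) == 3
stmt 4: z := x * 9  -- replace 2 occurrence(s) of z with (x * 9)
  => ( ( ( x * 9 ) + ( x * 9 ) ) - y ) == 3
stmt 3: x := 9 - 2  -- replace 2 occurrence(s) of x with (9 - 2)
  => ( ( ( ( 9 - 2 ) * 9 ) + ( ( 9 - 2 ) * 9 ) ) - y ) == 3
stmt 2: x := z - y  -- replace 0 occurrence(s) of x with (z - y)
  => ( ( ( ( 9 - 2 ) * 9 ) + ( ( 9 - 2 ) * 9 ) ) - y ) == 3
stmt 1: z := x * 6  -- replace 0 occurrence(s) of z with (x * 6)
  => ( ( ( ( 9 - 2 ) * 9 ) + ( ( 9 - 2 ) * 9 ) ) - y ) == 3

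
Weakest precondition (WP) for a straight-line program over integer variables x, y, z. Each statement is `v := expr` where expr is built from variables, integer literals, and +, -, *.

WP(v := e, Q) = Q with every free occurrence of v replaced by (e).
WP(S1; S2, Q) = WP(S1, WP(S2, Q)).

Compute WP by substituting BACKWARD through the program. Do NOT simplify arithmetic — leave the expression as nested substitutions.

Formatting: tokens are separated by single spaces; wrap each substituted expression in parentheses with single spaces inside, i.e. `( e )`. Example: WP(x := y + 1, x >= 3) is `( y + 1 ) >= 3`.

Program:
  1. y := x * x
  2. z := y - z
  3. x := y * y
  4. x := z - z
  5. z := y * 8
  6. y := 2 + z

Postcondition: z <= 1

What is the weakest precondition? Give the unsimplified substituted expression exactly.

post: z <= 1
stmt 6: y := 2 + z  -- replace 0 occurrence(s) of y with (2 + z)
  => z <= 1
stmt 5: z := y * 8  -- replace 1 occurrence(s) of z with (y * 8)
  => ( y * 8 ) <= 1
stmt 4: x := z - z  -- replace 0 occurrence(s) of x with (z - z)
  => ( y * 8 ) <= 1
stmt 3: x := y * y  -- replace 0 occurrence(s) of x with (y * y)
  => ( y * 8 ) <= 1
stmt 2: z := y - z  -- replace 0 occurrence(s) of z with (y - z)
  => ( y * 8 ) <= 1
stmt 1: y := x * x  -- replace 1 occurrence(s) of y with (x * x)
  => ( ( x * x ) * 8 ) <= 1

Answer: ( ( x * x ) * 8 ) <= 1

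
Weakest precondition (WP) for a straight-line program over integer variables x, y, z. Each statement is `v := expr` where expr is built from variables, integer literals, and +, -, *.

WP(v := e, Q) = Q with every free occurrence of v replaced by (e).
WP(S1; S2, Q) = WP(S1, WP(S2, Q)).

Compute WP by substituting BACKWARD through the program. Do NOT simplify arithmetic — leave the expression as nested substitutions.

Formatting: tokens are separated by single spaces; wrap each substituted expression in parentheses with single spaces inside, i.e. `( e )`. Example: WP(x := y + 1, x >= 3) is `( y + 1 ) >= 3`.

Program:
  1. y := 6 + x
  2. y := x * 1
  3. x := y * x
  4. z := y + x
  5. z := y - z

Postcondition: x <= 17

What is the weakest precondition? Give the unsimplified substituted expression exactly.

Answer: ( ( x * 1 ) * x ) <= 17

Derivation:
post: x <= 17
stmt 5: z := y - z  -- replace 0 occurrence(s) of z with (y - z)
  => x <= 17
stmt 4: z := y + x  -- replace 0 occurrence(s) of z with (y + x)
  => x <= 17
stmt 3: x := y * x  -- replace 1 occurrence(s) of x with (y * x)
  => ( y * x ) <= 17
stmt 2: y := x * 1  -- replace 1 occurrence(s) of y with (x * 1)
  => ( ( x * 1 ) * x ) <= 17
stmt 1: y := 6 + x  -- replace 0 occurrence(s) of y with (6 + x)
  => ( ( x * 1 ) * x ) <= 17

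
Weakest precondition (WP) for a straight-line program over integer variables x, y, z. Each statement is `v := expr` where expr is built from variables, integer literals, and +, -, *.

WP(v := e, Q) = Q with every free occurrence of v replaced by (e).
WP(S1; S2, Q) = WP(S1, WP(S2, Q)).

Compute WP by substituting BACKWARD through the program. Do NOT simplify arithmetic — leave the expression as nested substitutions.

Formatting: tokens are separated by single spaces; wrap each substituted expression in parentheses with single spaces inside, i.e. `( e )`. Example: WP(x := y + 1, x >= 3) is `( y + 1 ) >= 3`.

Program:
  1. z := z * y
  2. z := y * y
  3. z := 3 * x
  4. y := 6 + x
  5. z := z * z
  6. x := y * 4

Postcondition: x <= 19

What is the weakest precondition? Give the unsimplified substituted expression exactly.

Answer: ( ( 6 + x ) * 4 ) <= 19

Derivation:
post: x <= 19
stmt 6: x := y * 4  -- replace 1 occurrence(s) of x with (y * 4)
  => ( y * 4 ) <= 19
stmt 5: z := z * z  -- replace 0 occurrence(s) of z with (z * z)
  => ( y * 4 ) <= 19
stmt 4: y := 6 + x  -- replace 1 occurrence(s) of y with (6 + x)
  => ( ( 6 + x ) * 4 ) <= 19
stmt 3: z := 3 * x  -- replace 0 occurrence(s) of z with (3 * x)
  => ( ( 6 + x ) * 4 ) <= 19
stmt 2: z := y * y  -- replace 0 occurrence(s) of z with (y * y)
  => ( ( 6 + x ) * 4 ) <= 19
stmt 1: z := z * y  -- replace 0 occurrence(s) of z with (z * y)
  => ( ( 6 + x ) * 4 ) <= 19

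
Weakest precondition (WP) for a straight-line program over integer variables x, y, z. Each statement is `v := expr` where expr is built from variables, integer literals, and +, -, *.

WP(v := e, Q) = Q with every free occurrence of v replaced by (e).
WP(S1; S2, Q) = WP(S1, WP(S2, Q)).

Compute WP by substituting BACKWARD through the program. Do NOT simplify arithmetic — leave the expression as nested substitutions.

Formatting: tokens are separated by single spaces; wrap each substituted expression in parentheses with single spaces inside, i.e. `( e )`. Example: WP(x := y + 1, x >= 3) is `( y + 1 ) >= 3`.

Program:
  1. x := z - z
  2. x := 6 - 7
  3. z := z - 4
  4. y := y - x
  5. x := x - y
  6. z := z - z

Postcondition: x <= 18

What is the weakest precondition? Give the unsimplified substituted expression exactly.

Answer: ( ( 6 - 7 ) - ( y - ( 6 - 7 ) ) ) <= 18

Derivation:
post: x <= 18
stmt 6: z := z - z  -- replace 0 occurrence(s) of z with (z - z)
  => x <= 18
stmt 5: x := x - y  -- replace 1 occurrence(s) of x with (x - y)
  => ( x - y ) <= 18
stmt 4: y := y - x  -- replace 1 occurrence(s) of y with (y - x)
  => ( x - ( y - x ) ) <= 18
stmt 3: z := z - 4  -- replace 0 occurrence(s) of z with (z - 4)
  => ( x - ( y - x ) ) <= 18
stmt 2: x := 6 - 7  -- replace 2 occurrence(s) of x with (6 - 7)
  => ( ( 6 - 7 ) - ( y - ( 6 - 7 ) ) ) <= 18
stmt 1: x := z - z  -- replace 0 occurrence(s) of x with (z - z)
  => ( ( 6 - 7 ) - ( y - ( 6 - 7 ) ) ) <= 18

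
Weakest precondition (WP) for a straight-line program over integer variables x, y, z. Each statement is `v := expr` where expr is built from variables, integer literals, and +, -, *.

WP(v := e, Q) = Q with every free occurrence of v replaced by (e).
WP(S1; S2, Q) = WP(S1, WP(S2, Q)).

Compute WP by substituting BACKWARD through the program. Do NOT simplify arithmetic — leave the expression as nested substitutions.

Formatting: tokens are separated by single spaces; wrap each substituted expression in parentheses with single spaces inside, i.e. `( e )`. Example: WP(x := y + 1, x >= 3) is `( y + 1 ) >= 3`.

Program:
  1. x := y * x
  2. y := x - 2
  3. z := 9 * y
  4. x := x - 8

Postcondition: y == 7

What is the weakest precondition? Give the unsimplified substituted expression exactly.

Answer: ( ( y * x ) - 2 ) == 7

Derivation:
post: y == 7
stmt 4: x := x - 8  -- replace 0 occurrence(s) of x with (x - 8)
  => y == 7
stmt 3: z := 9 * y  -- replace 0 occurrence(s) of z with (9 * y)
  => y == 7
stmt 2: y := x - 2  -- replace 1 occurrence(s) of y with (x - 2)
  => ( x - 2 ) == 7
stmt 1: x := y * x  -- replace 1 occurrence(s) of x with (y * x)
  => ( ( y * x ) - 2 ) == 7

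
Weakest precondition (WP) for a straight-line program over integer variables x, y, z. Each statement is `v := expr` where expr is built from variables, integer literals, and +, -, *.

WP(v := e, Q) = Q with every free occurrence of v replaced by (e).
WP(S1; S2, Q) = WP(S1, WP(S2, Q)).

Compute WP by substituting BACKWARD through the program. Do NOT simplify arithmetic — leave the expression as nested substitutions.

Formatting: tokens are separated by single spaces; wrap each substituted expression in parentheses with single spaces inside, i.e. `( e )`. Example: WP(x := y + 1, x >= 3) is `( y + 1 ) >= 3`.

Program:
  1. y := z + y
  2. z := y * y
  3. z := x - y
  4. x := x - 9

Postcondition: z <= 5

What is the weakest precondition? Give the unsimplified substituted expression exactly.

post: z <= 5
stmt 4: x := x - 9  -- replace 0 occurrence(s) of x with (x - 9)
  => z <= 5
stmt 3: z := x - y  -- replace 1 occurrence(s) of z with (x - y)
  => ( x - y ) <= 5
stmt 2: z := y * y  -- replace 0 occurrence(s) of z with (y * y)
  => ( x - y ) <= 5
stmt 1: y := z + y  -- replace 1 occurrence(s) of y with (z + y)
  => ( x - ( z + y ) ) <= 5

Answer: ( x - ( z + y ) ) <= 5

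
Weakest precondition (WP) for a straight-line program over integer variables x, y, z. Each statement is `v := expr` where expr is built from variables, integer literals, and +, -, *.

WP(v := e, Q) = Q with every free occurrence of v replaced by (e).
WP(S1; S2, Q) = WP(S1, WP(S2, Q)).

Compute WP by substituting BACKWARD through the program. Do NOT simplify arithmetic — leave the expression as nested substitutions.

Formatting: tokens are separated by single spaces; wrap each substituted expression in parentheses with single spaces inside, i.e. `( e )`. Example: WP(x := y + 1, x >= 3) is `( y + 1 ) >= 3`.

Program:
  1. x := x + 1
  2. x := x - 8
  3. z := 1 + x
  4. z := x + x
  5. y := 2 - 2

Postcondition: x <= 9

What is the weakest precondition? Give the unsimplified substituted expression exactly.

Answer: ( ( x + 1 ) - 8 ) <= 9

Derivation:
post: x <= 9
stmt 5: y := 2 - 2  -- replace 0 occurrence(s) of y with (2 - 2)
  => x <= 9
stmt 4: z := x + x  -- replace 0 occurrence(s) of z with (x + x)
  => x <= 9
stmt 3: z := 1 + x  -- replace 0 occurrence(s) of z with (1 + x)
  => x <= 9
stmt 2: x := x - 8  -- replace 1 occurrence(s) of x with (x - 8)
  => ( x - 8 ) <= 9
stmt 1: x := x + 1  -- replace 1 occurrence(s) of x with (x + 1)
  => ( ( x + 1 ) - 8 ) <= 9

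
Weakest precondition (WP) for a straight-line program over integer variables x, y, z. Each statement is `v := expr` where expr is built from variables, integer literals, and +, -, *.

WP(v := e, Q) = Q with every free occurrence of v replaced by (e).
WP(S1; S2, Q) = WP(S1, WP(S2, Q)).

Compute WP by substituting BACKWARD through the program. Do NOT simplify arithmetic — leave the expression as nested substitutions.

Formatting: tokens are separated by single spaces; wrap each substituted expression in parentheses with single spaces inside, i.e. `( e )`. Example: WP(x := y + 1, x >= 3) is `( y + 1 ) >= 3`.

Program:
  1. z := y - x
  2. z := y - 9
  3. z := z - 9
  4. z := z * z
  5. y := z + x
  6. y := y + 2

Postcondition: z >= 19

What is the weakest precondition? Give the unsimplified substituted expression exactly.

Answer: ( ( ( y - 9 ) - 9 ) * ( ( y - 9 ) - 9 ) ) >= 19

Derivation:
post: z >= 19
stmt 6: y := y + 2  -- replace 0 occurrence(s) of y with (y + 2)
  => z >= 19
stmt 5: y := z + x  -- replace 0 occurrence(s) of y with (z + x)
  => z >= 19
stmt 4: z := z * z  -- replace 1 occurrence(s) of z with (z * z)
  => ( z * z ) >= 19
stmt 3: z := z - 9  -- replace 2 occurrence(s) of z with (z - 9)
  => ( ( z - 9 ) * ( z - 9 ) ) >= 19
stmt 2: z := y - 9  -- replace 2 occurrence(s) of z with (y - 9)
  => ( ( ( y - 9 ) - 9 ) * ( ( y - 9 ) - 9 ) ) >= 19
stmt 1: z := y - x  -- replace 0 occurrence(s) of z with (y - x)
  => ( ( ( y - 9 ) - 9 ) * ( ( y - 9 ) - 9 ) ) >= 19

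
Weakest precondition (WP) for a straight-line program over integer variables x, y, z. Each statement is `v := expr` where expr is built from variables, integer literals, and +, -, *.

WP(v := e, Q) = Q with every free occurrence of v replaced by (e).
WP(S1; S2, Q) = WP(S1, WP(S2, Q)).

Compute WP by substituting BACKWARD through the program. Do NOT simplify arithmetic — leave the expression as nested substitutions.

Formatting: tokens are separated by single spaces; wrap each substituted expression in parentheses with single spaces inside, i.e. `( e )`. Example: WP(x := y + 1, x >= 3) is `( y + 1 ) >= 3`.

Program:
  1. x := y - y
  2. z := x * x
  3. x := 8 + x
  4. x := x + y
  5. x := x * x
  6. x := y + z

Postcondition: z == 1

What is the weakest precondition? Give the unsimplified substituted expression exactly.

post: z == 1
stmt 6: x := y + z  -- replace 0 occurrence(s) of x with (y + z)
  => z == 1
stmt 5: x := x * x  -- replace 0 occurrence(s) of x with (x * x)
  => z == 1
stmt 4: x := x + y  -- replace 0 occurrence(s) of x with (x + y)
  => z == 1
stmt 3: x := 8 + x  -- replace 0 occurrence(s) of x with (8 + x)
  => z == 1
stmt 2: z := x * x  -- replace 1 occurrence(s) of z with (x * x)
  => ( x * x ) == 1
stmt 1: x := y - y  -- replace 2 occurrence(s) of x with (y - y)
  => ( ( y - y ) * ( y - y ) ) == 1

Answer: ( ( y - y ) * ( y - y ) ) == 1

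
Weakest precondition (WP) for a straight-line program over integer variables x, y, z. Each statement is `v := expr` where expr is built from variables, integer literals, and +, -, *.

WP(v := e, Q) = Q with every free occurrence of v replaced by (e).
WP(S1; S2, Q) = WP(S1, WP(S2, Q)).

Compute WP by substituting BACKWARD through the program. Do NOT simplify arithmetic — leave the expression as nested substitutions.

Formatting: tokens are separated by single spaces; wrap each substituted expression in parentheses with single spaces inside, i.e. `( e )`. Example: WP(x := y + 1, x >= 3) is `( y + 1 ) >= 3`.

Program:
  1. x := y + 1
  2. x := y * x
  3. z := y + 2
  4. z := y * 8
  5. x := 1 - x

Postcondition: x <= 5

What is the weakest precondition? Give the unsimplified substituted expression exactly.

post: x <= 5
stmt 5: x := 1 - x  -- replace 1 occurrence(s) of x with (1 - x)
  => ( 1 - x ) <= 5
stmt 4: z := y * 8  -- replace 0 occurrence(s) of z with (y * 8)
  => ( 1 - x ) <= 5
stmt 3: z := y + 2  -- replace 0 occurrence(s) of z with (y + 2)
  => ( 1 - x ) <= 5
stmt 2: x := y * x  -- replace 1 occurrence(s) of x with (y * x)
  => ( 1 - ( y * x ) ) <= 5
stmt 1: x := y + 1  -- replace 1 occurrence(s) of x with (y + 1)
  => ( 1 - ( y * ( y + 1 ) ) ) <= 5

Answer: ( 1 - ( y * ( y + 1 ) ) ) <= 5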